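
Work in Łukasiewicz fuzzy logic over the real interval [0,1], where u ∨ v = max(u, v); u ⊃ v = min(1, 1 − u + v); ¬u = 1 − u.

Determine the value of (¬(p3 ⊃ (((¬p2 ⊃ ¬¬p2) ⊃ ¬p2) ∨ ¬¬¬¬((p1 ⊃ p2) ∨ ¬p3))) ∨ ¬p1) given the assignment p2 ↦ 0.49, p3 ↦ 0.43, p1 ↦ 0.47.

0.53

¬p2: Łukasiewicz ¬ gives 1 − 0.49 = 0.51
¬p2: Łukasiewicz ¬ gives 1 − 0.49 = 0.51
¬¬p2: Łukasiewicz ¬ gives 1 − 0.51 = 0.49
(¬p2 ⊃ ¬¬p2): min(1, 1 − 0.51 + 0.49) = 0.98
¬p2: Łukasiewicz ¬ gives 1 − 0.49 = 0.51
((¬p2 ⊃ ¬¬p2) ⊃ ¬p2): min(1, 1 − 0.98 + 0.51) = 0.53
(p1 ⊃ p2): min(1, 1 − 0.47 + 0.49) = 1
¬p3: Łukasiewicz ¬ gives 1 − 0.43 = 0.57
((p1 ⊃ p2) ∨ ¬p3) = max(1, 0.57) = 1
¬((p1 ⊃ p2) ∨ ¬p3): Łukasiewicz ¬ gives 1 − 1 = 0
¬¬((p1 ⊃ p2) ∨ ¬p3): Łukasiewicz ¬ gives 1 − 0 = 1
¬¬¬((p1 ⊃ p2) ∨ ¬p3): Łukasiewicz ¬ gives 1 − 1 = 0
¬¬¬¬((p1 ⊃ p2) ∨ ¬p3): Łukasiewicz ¬ gives 1 − 0 = 1
(((¬p2 ⊃ ¬¬p2) ⊃ ¬p2) ∨ ¬¬¬¬((p1 ⊃ p2) ∨ ¬p3)) = max(0.53, 1) = 1
(p3 ⊃ (((¬p2 ⊃ ¬¬p2) ⊃ ¬p2) ∨ ¬¬¬¬((p1 ⊃ p2) ∨ ¬p3))): min(1, 1 − 0.43 + 1) = 1
¬(p3 ⊃ (((¬p2 ⊃ ¬¬p2) ⊃ ¬p2) ∨ ¬¬¬¬((p1 ⊃ p2) ∨ ¬p3))): Łukasiewicz ¬ gives 1 − 1 = 0
¬p1: Łukasiewicz ¬ gives 1 − 0.47 = 0.53
(¬(p3 ⊃ (((¬p2 ⊃ ¬¬p2) ⊃ ¬p2) ∨ ¬¬¬¬((p1 ⊃ p2) ∨ ¬p3))) ∨ ¬p1) = max(0, 0.53) = 0.53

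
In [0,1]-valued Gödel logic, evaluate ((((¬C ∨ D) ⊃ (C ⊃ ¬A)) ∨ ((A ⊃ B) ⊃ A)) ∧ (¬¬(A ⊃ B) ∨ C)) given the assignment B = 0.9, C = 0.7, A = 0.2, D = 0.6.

0.20

¬C: Gödel ¬ of 0.7 = 0 (operand ≠ 0)
(¬C ∨ D) = max(0, 0.6) = 0.6
¬A: Gödel ¬ of 0.2 = 0 (operand ≠ 0)
(C ⊃ ¬A): 0.7 > 0, so result = 0
((¬C ∨ D) ⊃ (C ⊃ ¬A)): 0.6 > 0, so result = 0
(A ⊃ B): 0.2 ≤ 0.9, so result = 1
((A ⊃ B) ⊃ A): 1 > 0.2, so result = 0.2
(((¬C ∨ D) ⊃ (C ⊃ ¬A)) ∨ ((A ⊃ B) ⊃ A)) = max(0, 0.2) = 0.2
(A ⊃ B): 0.2 ≤ 0.9, so result = 1
¬(A ⊃ B): Gödel ¬ of 1 = 0 (operand ≠ 0)
¬¬(A ⊃ B): Gödel ¬ of 0 = 1 (operand is 0)
(¬¬(A ⊃ B) ∨ C) = max(1, 0.7) = 1
((((¬C ∨ D) ⊃ (C ⊃ ¬A)) ∨ ((A ⊃ B) ⊃ A)) ∧ (¬¬(A ⊃ B) ∨ C)) = min(0.2, 1) = 0.2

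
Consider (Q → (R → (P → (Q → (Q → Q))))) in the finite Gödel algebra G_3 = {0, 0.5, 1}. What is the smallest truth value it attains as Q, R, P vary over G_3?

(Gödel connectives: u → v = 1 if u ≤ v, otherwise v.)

1.00

Every assignment gives 1. For instance at Q = 0, R = 0, P = 0:
  (Q → Q): 0 ≤ 0, so result = 1
  (Q → (Q → Q)): 0 ≤ 1, so result = 1
  (P → (Q → (Q → Q))): 0 ≤ 1, so result = 1
  (R → (P → (Q → (Q → Q)))): 0 ≤ 1, so result = 1
  (Q → (R → (P → (Q → (Q → Q))))): 0 ≤ 1, so result = 1
All 27 assignments give value 1 — the formula is a G_3-tautology.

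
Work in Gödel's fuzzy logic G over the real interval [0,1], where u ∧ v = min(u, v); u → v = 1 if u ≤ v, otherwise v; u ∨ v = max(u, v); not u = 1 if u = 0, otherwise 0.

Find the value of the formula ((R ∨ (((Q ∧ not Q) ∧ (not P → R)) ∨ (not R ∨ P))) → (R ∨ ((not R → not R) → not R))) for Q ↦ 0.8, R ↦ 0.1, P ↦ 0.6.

0.10

not Q: Gödel ¬ of 0.8 = 0 (operand ≠ 0)
(Q ∧ not Q) = min(0.8, 0) = 0
not P: Gödel ¬ of 0.6 = 0 (operand ≠ 0)
(not P → R): 0 ≤ 0.1, so result = 1
((Q ∧ not Q) ∧ (not P → R)) = min(0, 1) = 0
not R: Gödel ¬ of 0.1 = 0 (operand ≠ 0)
(not R ∨ P) = max(0, 0.6) = 0.6
(((Q ∧ not Q) ∧ (not P → R)) ∨ (not R ∨ P)) = max(0, 0.6) = 0.6
(R ∨ (((Q ∧ not Q) ∧ (not P → R)) ∨ (not R ∨ P))) = max(0.1, 0.6) = 0.6
not R: Gödel ¬ of 0.1 = 0 (operand ≠ 0)
not R: Gödel ¬ of 0.1 = 0 (operand ≠ 0)
(not R → not R): 0 ≤ 0, so result = 1
not R: Gödel ¬ of 0.1 = 0 (operand ≠ 0)
((not R → not R) → not R): 1 > 0, so result = 0
(R ∨ ((not R → not R) → not R)) = max(0.1, 0) = 0.1
((R ∨ (((Q ∧ not Q) ∧ (not P → R)) ∨ (not R ∨ P))) → (R ∨ ((not R → not R) → not R))): 0.6 > 0.1, so result = 0.1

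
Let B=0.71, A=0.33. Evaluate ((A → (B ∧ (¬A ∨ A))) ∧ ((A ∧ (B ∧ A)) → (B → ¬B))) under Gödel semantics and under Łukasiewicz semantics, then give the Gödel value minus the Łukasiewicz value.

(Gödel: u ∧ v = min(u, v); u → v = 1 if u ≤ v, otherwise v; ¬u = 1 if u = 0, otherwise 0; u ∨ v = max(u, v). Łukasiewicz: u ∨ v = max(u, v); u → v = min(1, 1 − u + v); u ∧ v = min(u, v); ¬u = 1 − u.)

Gödel evaluation:
  ¬A: Gödel ¬ of 0.33 = 0 (operand ≠ 0)
  (¬A ∨ A) = max(0, 0.33) = 0.33
  (B ∧ (¬A ∨ A)) = min(0.71, 0.33) = 0.33
  (A → (B ∧ (¬A ∨ A))): 0.33 ≤ 0.33, so result = 1
  (B ∧ A) = min(0.71, 0.33) = 0.33
  (A ∧ (B ∧ A)) = min(0.33, 0.33) = 0.33
  ¬B: Gödel ¬ of 0.71 = 0 (operand ≠ 0)
  (B → ¬B): 0.71 > 0, so result = 0
  ((A ∧ (B ∧ A)) → (B → ¬B)): 0.33 > 0, so result = 0
  ((A → (B ∧ (¬A ∨ A))) ∧ ((A ∧ (B ∧ A)) → (B → ¬B))) = min(1, 0) = 0
  Gödel value = 0
Łukasiewicz evaluation:
  ¬A: Łukasiewicz ¬ gives 1 − 0.33 = 0.67
  (¬A ∨ A) = max(0.67, 0.33) = 0.67
  (B ∧ (¬A ∨ A)) = min(0.71, 0.67) = 0.67
  (A → (B ∧ (¬A ∨ A))): min(1, 1 − 0.33 + 0.67) = 1
  (B ∧ A) = min(0.71, 0.33) = 0.33
  (A ∧ (B ∧ A)) = min(0.33, 0.33) = 0.33
  ¬B: Łukasiewicz ¬ gives 1 − 0.71 = 0.29
  (B → ¬B): min(1, 1 − 0.71 + 0.29) = 0.58
  ((A ∧ (B ∧ A)) → (B → ¬B)): min(1, 1 − 0.33 + 0.58) = 1
  ((A → (B ∧ (¬A ∨ A))) ∧ ((A ∧ (B ∧ A)) → (B → ¬B))) = min(1, 1) = 1
  Łukasiewicz value = 1
Difference: 0 − 1 = -1.00

-1.00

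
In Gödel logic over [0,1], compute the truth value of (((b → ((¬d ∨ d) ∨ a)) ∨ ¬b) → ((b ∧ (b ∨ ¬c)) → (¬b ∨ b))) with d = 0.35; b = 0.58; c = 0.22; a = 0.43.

¬d: Gödel ¬ of 0.35 = 0 (operand ≠ 0)
(¬d ∨ d) = max(0, 0.35) = 0.35
((¬d ∨ d) ∨ a) = max(0.35, 0.43) = 0.43
(b → ((¬d ∨ d) ∨ a)): 0.58 > 0.43, so result = 0.43
¬b: Gödel ¬ of 0.58 = 0 (operand ≠ 0)
((b → ((¬d ∨ d) ∨ a)) ∨ ¬b) = max(0.43, 0) = 0.43
¬c: Gödel ¬ of 0.22 = 0 (operand ≠ 0)
(b ∨ ¬c) = max(0.58, 0) = 0.58
(b ∧ (b ∨ ¬c)) = min(0.58, 0.58) = 0.58
¬b: Gödel ¬ of 0.58 = 0 (operand ≠ 0)
(¬b ∨ b) = max(0, 0.58) = 0.58
((b ∧ (b ∨ ¬c)) → (¬b ∨ b)): 0.58 ≤ 0.58, so result = 1
(((b → ((¬d ∨ d) ∨ a)) ∨ ¬b) → ((b ∧ (b ∨ ¬c)) → (¬b ∨ b))): 0.43 ≤ 1, so result = 1

1.00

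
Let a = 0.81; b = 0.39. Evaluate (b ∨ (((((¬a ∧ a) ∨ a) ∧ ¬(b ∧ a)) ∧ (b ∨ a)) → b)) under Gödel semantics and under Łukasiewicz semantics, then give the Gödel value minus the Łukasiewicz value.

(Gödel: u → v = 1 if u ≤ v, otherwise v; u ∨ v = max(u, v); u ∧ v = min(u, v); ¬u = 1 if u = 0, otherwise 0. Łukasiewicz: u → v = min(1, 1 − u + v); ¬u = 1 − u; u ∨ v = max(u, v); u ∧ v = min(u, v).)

Gödel evaluation:
  ¬a: Gödel ¬ of 0.81 = 0 (operand ≠ 0)
  (¬a ∧ a) = min(0, 0.81) = 0
  ((¬a ∧ a) ∨ a) = max(0, 0.81) = 0.81
  (b ∧ a) = min(0.39, 0.81) = 0.39
  ¬(b ∧ a): Gödel ¬ of 0.39 = 0 (operand ≠ 0)
  (((¬a ∧ a) ∨ a) ∧ ¬(b ∧ a)) = min(0.81, 0) = 0
  (b ∨ a) = max(0.39, 0.81) = 0.81
  ((((¬a ∧ a) ∨ a) ∧ ¬(b ∧ a)) ∧ (b ∨ a)) = min(0, 0.81) = 0
  (((((¬a ∧ a) ∨ a) ∧ ¬(b ∧ a)) ∧ (b ∨ a)) → b): 0 ≤ 0.39, so result = 1
  (b ∨ (((((¬a ∧ a) ∨ a) ∧ ¬(b ∧ a)) ∧ (b ∨ a)) → b)) = max(0.39, 1) = 1
  Gödel value = 1
Łukasiewicz evaluation:
  ¬a: Łukasiewicz ¬ gives 1 − 0.81 = 0.19
  (¬a ∧ a) = min(0.19, 0.81) = 0.19
  ((¬a ∧ a) ∨ a) = max(0.19, 0.81) = 0.81
  (b ∧ a) = min(0.39, 0.81) = 0.39
  ¬(b ∧ a): Łukasiewicz ¬ gives 1 − 0.39 = 0.61
  (((¬a ∧ a) ∨ a) ∧ ¬(b ∧ a)) = min(0.81, 0.61) = 0.61
  (b ∨ a) = max(0.39, 0.81) = 0.81
  ((((¬a ∧ a) ∨ a) ∧ ¬(b ∧ a)) ∧ (b ∨ a)) = min(0.61, 0.81) = 0.61
  (((((¬a ∧ a) ∨ a) ∧ ¬(b ∧ a)) ∧ (b ∨ a)) → b): min(1, 1 − 0.61 + 0.39) = 0.78
  (b ∨ (((((¬a ∧ a) ∨ a) ∧ ¬(b ∧ a)) ∧ (b ∨ a)) → b)) = max(0.39, 0.78) = 0.78
  Łukasiewicz value = 0.78
Difference: 1 − 0.78 = 0.22

0.22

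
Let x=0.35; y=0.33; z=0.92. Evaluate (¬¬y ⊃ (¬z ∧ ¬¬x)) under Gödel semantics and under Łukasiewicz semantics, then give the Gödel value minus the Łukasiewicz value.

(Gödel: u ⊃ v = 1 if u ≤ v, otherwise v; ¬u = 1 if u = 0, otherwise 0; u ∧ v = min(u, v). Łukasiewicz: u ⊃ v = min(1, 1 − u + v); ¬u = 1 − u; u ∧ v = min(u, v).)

-0.75

Gödel evaluation:
  ¬y: Gödel ¬ of 0.33 = 0 (operand ≠ 0)
  ¬¬y: Gödel ¬ of 0 = 1 (operand is 0)
  ¬z: Gödel ¬ of 0.92 = 0 (operand ≠ 0)
  ¬x: Gödel ¬ of 0.35 = 0 (operand ≠ 0)
  ¬¬x: Gödel ¬ of 0 = 1 (operand is 0)
  (¬z ∧ ¬¬x) = min(0, 1) = 0
  (¬¬y ⊃ (¬z ∧ ¬¬x)): 1 > 0, so result = 0
  Gödel value = 0
Łukasiewicz evaluation:
  ¬y: Łukasiewicz ¬ gives 1 − 0.33 = 0.67
  ¬¬y: Łukasiewicz ¬ gives 1 − 0.67 = 0.33
  ¬z: Łukasiewicz ¬ gives 1 − 0.92 = 0.08
  ¬x: Łukasiewicz ¬ gives 1 − 0.35 = 0.65
  ¬¬x: Łukasiewicz ¬ gives 1 − 0.65 = 0.35
  (¬z ∧ ¬¬x) = min(0.08, 0.35) = 0.08
  (¬¬y ⊃ (¬z ∧ ¬¬x)): min(1, 1 − 0.33 + 0.08) = 0.75
  Łukasiewicz value = 0.75
Difference: 0 − 0.75 = -0.75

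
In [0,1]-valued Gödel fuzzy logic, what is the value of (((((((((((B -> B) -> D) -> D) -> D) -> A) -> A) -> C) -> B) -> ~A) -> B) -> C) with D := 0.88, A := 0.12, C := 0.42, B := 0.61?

0.42

(B -> B): 0.61 ≤ 0.61, so result = 1
((B -> B) -> D): 1 > 0.88, so result = 0.88
(((B -> B) -> D) -> D): 0.88 ≤ 0.88, so result = 1
((((B -> B) -> D) -> D) -> D): 1 > 0.88, so result = 0.88
(((((B -> B) -> D) -> D) -> D) -> A): 0.88 > 0.12, so result = 0.12
((((((B -> B) -> D) -> D) -> D) -> A) -> A): 0.12 ≤ 0.12, so result = 1
(((((((B -> B) -> D) -> D) -> D) -> A) -> A) -> C): 1 > 0.42, so result = 0.42
((((((((B -> B) -> D) -> D) -> D) -> A) -> A) -> C) -> B): 0.42 ≤ 0.61, so result = 1
~A: Gödel ¬ of 0.12 = 0 (operand ≠ 0)
(((((((((B -> B) -> D) -> D) -> D) -> A) -> A) -> C) -> B) -> ~A): 1 > 0, so result = 0
((((((((((B -> B) -> D) -> D) -> D) -> A) -> A) -> C) -> B) -> ~A) -> B): 0 ≤ 0.61, so result = 1
(((((((((((B -> B) -> D) -> D) -> D) -> A) -> A) -> C) -> B) -> ~A) -> B) -> C): 1 > 0.42, so result = 0.42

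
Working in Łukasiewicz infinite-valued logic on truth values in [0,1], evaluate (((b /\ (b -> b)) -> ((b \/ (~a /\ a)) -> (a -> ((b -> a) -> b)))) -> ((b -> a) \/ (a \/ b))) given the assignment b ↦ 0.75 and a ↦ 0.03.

(b -> b): min(1, 1 − 0.75 + 0.75) = 1
(b /\ (b -> b)) = min(0.75, 1) = 0.75
~a: Łukasiewicz ¬ gives 1 − 0.03 = 0.97
(~a /\ a) = min(0.97, 0.03) = 0.03
(b \/ (~a /\ a)) = max(0.75, 0.03) = 0.75
(b -> a): min(1, 1 − 0.75 + 0.03) = 0.28
((b -> a) -> b): min(1, 1 − 0.28 + 0.75) = 1
(a -> ((b -> a) -> b)): min(1, 1 − 0.03 + 1) = 1
((b \/ (~a /\ a)) -> (a -> ((b -> a) -> b))): min(1, 1 − 0.75 + 1) = 1
((b /\ (b -> b)) -> ((b \/ (~a /\ a)) -> (a -> ((b -> a) -> b)))): min(1, 1 − 0.75 + 1) = 1
(b -> a): min(1, 1 − 0.75 + 0.03) = 0.28
(a \/ b) = max(0.03, 0.75) = 0.75
((b -> a) \/ (a \/ b)) = max(0.28, 0.75) = 0.75
(((b /\ (b -> b)) -> ((b \/ (~a /\ a)) -> (a -> ((b -> a) -> b)))) -> ((b -> a) \/ (a \/ b))): min(1, 1 − 1 + 0.75) = 0.75

0.75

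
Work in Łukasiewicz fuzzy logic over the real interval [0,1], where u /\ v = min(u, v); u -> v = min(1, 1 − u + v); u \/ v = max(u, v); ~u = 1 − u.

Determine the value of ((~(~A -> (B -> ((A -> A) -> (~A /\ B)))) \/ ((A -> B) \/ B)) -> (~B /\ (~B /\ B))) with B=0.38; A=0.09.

0.38

~A: Łukasiewicz ¬ gives 1 − 0.09 = 0.91
(A -> A): min(1, 1 − 0.09 + 0.09) = 1
~A: Łukasiewicz ¬ gives 1 − 0.09 = 0.91
(~A /\ B) = min(0.91, 0.38) = 0.38
((A -> A) -> (~A /\ B)): min(1, 1 − 1 + 0.38) = 0.38
(B -> ((A -> A) -> (~A /\ B))): min(1, 1 − 0.38 + 0.38) = 1
(~A -> (B -> ((A -> A) -> (~A /\ B)))): min(1, 1 − 0.91 + 1) = 1
~(~A -> (B -> ((A -> A) -> (~A /\ B)))): Łukasiewicz ¬ gives 1 − 1 = 0
(A -> B): min(1, 1 − 0.09 + 0.38) = 1
((A -> B) \/ B) = max(1, 0.38) = 1
(~(~A -> (B -> ((A -> A) -> (~A /\ B)))) \/ ((A -> B) \/ B)) = max(0, 1) = 1
~B: Łukasiewicz ¬ gives 1 − 0.38 = 0.62
~B: Łukasiewicz ¬ gives 1 − 0.38 = 0.62
(~B /\ B) = min(0.62, 0.38) = 0.38
(~B /\ (~B /\ B)) = min(0.62, 0.38) = 0.38
((~(~A -> (B -> ((A -> A) -> (~A /\ B)))) \/ ((A -> B) \/ B)) -> (~B /\ (~B /\ B))): min(1, 1 − 1 + 0.38) = 0.38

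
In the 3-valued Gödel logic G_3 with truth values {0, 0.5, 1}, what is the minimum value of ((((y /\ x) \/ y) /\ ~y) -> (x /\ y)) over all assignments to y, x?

Every assignment gives 1. For instance at y = 0, x = 0:
  (y /\ x) = min(0, 0) = 0
  ((y /\ x) \/ y) = max(0, 0) = 0
  ~y: Gödel ¬ of 0 = 1 (operand is 0)
  (((y /\ x) \/ y) /\ ~y) = min(0, 1) = 0
  (x /\ y) = min(0, 0) = 0
  ((((y /\ x) \/ y) /\ ~y) -> (x /\ y)): 0 ≤ 0, so result = 1
All 9 assignments give value 1 — the formula is a G_3-tautology.

1.00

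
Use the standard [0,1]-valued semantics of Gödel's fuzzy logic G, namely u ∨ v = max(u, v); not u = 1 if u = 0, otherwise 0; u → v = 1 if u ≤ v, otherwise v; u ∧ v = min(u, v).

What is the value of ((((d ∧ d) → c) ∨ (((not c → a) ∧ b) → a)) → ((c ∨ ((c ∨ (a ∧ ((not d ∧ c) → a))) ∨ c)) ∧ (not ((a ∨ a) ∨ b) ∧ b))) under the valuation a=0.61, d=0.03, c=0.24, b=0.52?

(d ∧ d) = min(0.03, 0.03) = 0.03
((d ∧ d) → c): 0.03 ≤ 0.24, so result = 1
not c: Gödel ¬ of 0.24 = 0 (operand ≠ 0)
(not c → a): 0 ≤ 0.61, so result = 1
((not c → a) ∧ b) = min(1, 0.52) = 0.52
(((not c → a) ∧ b) → a): 0.52 ≤ 0.61, so result = 1
(((d ∧ d) → c) ∨ (((not c → a) ∧ b) → a)) = max(1, 1) = 1
not d: Gödel ¬ of 0.03 = 0 (operand ≠ 0)
(not d ∧ c) = min(0, 0.24) = 0
((not d ∧ c) → a): 0 ≤ 0.61, so result = 1
(a ∧ ((not d ∧ c) → a)) = min(0.61, 1) = 0.61
(c ∨ (a ∧ ((not d ∧ c) → a))) = max(0.24, 0.61) = 0.61
((c ∨ (a ∧ ((not d ∧ c) → a))) ∨ c) = max(0.61, 0.24) = 0.61
(c ∨ ((c ∨ (a ∧ ((not d ∧ c) → a))) ∨ c)) = max(0.24, 0.61) = 0.61
(a ∨ a) = max(0.61, 0.61) = 0.61
((a ∨ a) ∨ b) = max(0.61, 0.52) = 0.61
not ((a ∨ a) ∨ b): Gödel ¬ of 0.61 = 0 (operand ≠ 0)
(not ((a ∨ a) ∨ b) ∧ b) = min(0, 0.52) = 0
((c ∨ ((c ∨ (a ∧ ((not d ∧ c) → a))) ∨ c)) ∧ (not ((a ∨ a) ∨ b) ∧ b)) = min(0.61, 0) = 0
((((d ∧ d) → c) ∨ (((not c → a) ∧ b) → a)) → ((c ∨ ((c ∨ (a ∧ ((not d ∧ c) → a))) ∨ c)) ∧ (not ((a ∨ a) ∨ b) ∧ b))): 1 > 0, so result = 0

0.00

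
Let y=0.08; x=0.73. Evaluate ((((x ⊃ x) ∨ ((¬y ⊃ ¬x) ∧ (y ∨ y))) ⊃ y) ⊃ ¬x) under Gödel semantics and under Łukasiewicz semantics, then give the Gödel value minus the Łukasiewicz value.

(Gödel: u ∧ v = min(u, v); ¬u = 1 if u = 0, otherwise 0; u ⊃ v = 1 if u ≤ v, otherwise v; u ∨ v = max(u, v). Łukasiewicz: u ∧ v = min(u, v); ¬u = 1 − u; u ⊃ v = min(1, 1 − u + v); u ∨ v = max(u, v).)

Gödel evaluation:
  (x ⊃ x): 0.73 ≤ 0.73, so result = 1
  ¬y: Gödel ¬ of 0.08 = 0 (operand ≠ 0)
  ¬x: Gödel ¬ of 0.73 = 0 (operand ≠ 0)
  (¬y ⊃ ¬x): 0 ≤ 0, so result = 1
  (y ∨ y) = max(0.08, 0.08) = 0.08
  ((¬y ⊃ ¬x) ∧ (y ∨ y)) = min(1, 0.08) = 0.08
  ((x ⊃ x) ∨ ((¬y ⊃ ¬x) ∧ (y ∨ y))) = max(1, 0.08) = 1
  (((x ⊃ x) ∨ ((¬y ⊃ ¬x) ∧ (y ∨ y))) ⊃ y): 1 > 0.08, so result = 0.08
  ¬x: Gödel ¬ of 0.73 = 0 (operand ≠ 0)
  ((((x ⊃ x) ∨ ((¬y ⊃ ¬x) ∧ (y ∨ y))) ⊃ y) ⊃ ¬x): 0.08 > 0, so result = 0
  Gödel value = 0
Łukasiewicz evaluation:
  (x ⊃ x): min(1, 1 − 0.73 + 0.73) = 1
  ¬y: Łukasiewicz ¬ gives 1 − 0.08 = 0.92
  ¬x: Łukasiewicz ¬ gives 1 − 0.73 = 0.27
  (¬y ⊃ ¬x): min(1, 1 − 0.92 + 0.27) = 0.35
  (y ∨ y) = max(0.08, 0.08) = 0.08
  ((¬y ⊃ ¬x) ∧ (y ∨ y)) = min(0.35, 0.08) = 0.08
  ((x ⊃ x) ∨ ((¬y ⊃ ¬x) ∧ (y ∨ y))) = max(1, 0.08) = 1
  (((x ⊃ x) ∨ ((¬y ⊃ ¬x) ∧ (y ∨ y))) ⊃ y): min(1, 1 − 1 + 0.08) = 0.08
  ¬x: Łukasiewicz ¬ gives 1 − 0.73 = 0.27
  ((((x ⊃ x) ∨ ((¬y ⊃ ¬x) ∧ (y ∨ y))) ⊃ y) ⊃ ¬x): min(1, 1 − 0.08 + 0.27) = 1
  Łukasiewicz value = 1
Difference: 0 − 1 = -1.00

-1.00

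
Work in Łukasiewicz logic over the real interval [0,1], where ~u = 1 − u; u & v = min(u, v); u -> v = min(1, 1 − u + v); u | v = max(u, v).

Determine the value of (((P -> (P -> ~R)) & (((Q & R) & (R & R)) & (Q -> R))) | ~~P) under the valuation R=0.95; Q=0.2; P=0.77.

~R: Łukasiewicz ¬ gives 1 − 0.95 = 0.05
(P -> ~R): min(1, 1 − 0.77 + 0.05) = 0.28
(P -> (P -> ~R)): min(1, 1 − 0.77 + 0.28) = 0.51
(Q & R) = min(0.2, 0.95) = 0.2
(R & R) = min(0.95, 0.95) = 0.95
((Q & R) & (R & R)) = min(0.2, 0.95) = 0.2
(Q -> R): min(1, 1 − 0.2 + 0.95) = 1
(((Q & R) & (R & R)) & (Q -> R)) = min(0.2, 1) = 0.2
((P -> (P -> ~R)) & (((Q & R) & (R & R)) & (Q -> R))) = min(0.51, 0.2) = 0.2
~P: Łukasiewicz ¬ gives 1 − 0.77 = 0.23
~~P: Łukasiewicz ¬ gives 1 − 0.23 = 0.77
(((P -> (P -> ~R)) & (((Q & R) & (R & R)) & (Q -> R))) | ~~P) = max(0.2, 0.77) = 0.77

0.77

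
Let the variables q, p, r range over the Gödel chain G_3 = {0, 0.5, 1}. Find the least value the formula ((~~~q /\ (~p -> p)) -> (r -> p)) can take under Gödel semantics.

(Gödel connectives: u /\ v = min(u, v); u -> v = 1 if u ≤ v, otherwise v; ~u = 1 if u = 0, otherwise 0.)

The minimum is attained at q = 0, p = 0.5, r = 1:
  ~q: Gödel ¬ of 0 = 1 (operand is 0)
  ~~q: Gödel ¬ of 1 = 0 (operand ≠ 0)
  ~~~q: Gödel ¬ of 0 = 1 (operand is 0)
  ~p: Gödel ¬ of 0.5 = 0 (operand ≠ 0)
  (~p -> p): 0 ≤ 0.5, so result = 1
  (~~~q /\ (~p -> p)) = min(1, 1) = 1
  (r -> p): 1 > 0.5, so result = 0.5
  ((~~~q /\ (~p -> p)) -> (r -> p)): 1 > 0.5, so result = 0.5
Checking all 27 assignments confirms none give a value below 0.50.

0.50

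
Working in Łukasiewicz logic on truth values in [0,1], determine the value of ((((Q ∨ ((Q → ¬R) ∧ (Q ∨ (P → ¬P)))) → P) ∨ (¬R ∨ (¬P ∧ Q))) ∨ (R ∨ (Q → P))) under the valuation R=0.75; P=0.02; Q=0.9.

¬R: Łukasiewicz ¬ gives 1 − 0.75 = 0.25
(Q → ¬R): min(1, 1 − 0.9 + 0.25) = 0.35
¬P: Łukasiewicz ¬ gives 1 − 0.02 = 0.98
(P → ¬P): min(1, 1 − 0.02 + 0.98) = 1
(Q ∨ (P → ¬P)) = max(0.9, 1) = 1
((Q → ¬R) ∧ (Q ∨ (P → ¬P))) = min(0.35, 1) = 0.35
(Q ∨ ((Q → ¬R) ∧ (Q ∨ (P → ¬P)))) = max(0.9, 0.35) = 0.9
((Q ∨ ((Q → ¬R) ∧ (Q ∨ (P → ¬P)))) → P): min(1, 1 − 0.9 + 0.02) = 0.12
¬R: Łukasiewicz ¬ gives 1 − 0.75 = 0.25
¬P: Łukasiewicz ¬ gives 1 − 0.02 = 0.98
(¬P ∧ Q) = min(0.98, 0.9) = 0.9
(¬R ∨ (¬P ∧ Q)) = max(0.25, 0.9) = 0.9
(((Q ∨ ((Q → ¬R) ∧ (Q ∨ (P → ¬P)))) → P) ∨ (¬R ∨ (¬P ∧ Q))) = max(0.12, 0.9) = 0.9
(Q → P): min(1, 1 − 0.9 + 0.02) = 0.12
(R ∨ (Q → P)) = max(0.75, 0.12) = 0.75
((((Q ∨ ((Q → ¬R) ∧ (Q ∨ (P → ¬P)))) → P) ∨ (¬R ∨ (¬P ∧ Q))) ∨ (R ∨ (Q → P))) = max(0.9, 0.75) = 0.9

0.90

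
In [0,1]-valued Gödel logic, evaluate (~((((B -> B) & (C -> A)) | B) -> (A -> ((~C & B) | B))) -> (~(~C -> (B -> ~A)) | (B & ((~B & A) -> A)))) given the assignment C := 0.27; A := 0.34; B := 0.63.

(B -> B): 0.63 ≤ 0.63, so result = 1
(C -> A): 0.27 ≤ 0.34, so result = 1
((B -> B) & (C -> A)) = min(1, 1) = 1
(((B -> B) & (C -> A)) | B) = max(1, 0.63) = 1
~C: Gödel ¬ of 0.27 = 0 (operand ≠ 0)
(~C & B) = min(0, 0.63) = 0
((~C & B) | B) = max(0, 0.63) = 0.63
(A -> ((~C & B) | B)): 0.34 ≤ 0.63, so result = 1
((((B -> B) & (C -> A)) | B) -> (A -> ((~C & B) | B))): 1 ≤ 1, so result = 1
~((((B -> B) & (C -> A)) | B) -> (A -> ((~C & B) | B))): Gödel ¬ of 1 = 0 (operand ≠ 0)
~C: Gödel ¬ of 0.27 = 0 (operand ≠ 0)
~A: Gödel ¬ of 0.34 = 0 (operand ≠ 0)
(B -> ~A): 0.63 > 0, so result = 0
(~C -> (B -> ~A)): 0 ≤ 0, so result = 1
~(~C -> (B -> ~A)): Gödel ¬ of 1 = 0 (operand ≠ 0)
~B: Gödel ¬ of 0.63 = 0 (operand ≠ 0)
(~B & A) = min(0, 0.34) = 0
((~B & A) -> A): 0 ≤ 0.34, so result = 1
(B & ((~B & A) -> A)) = min(0.63, 1) = 0.63
(~(~C -> (B -> ~A)) | (B & ((~B & A) -> A))) = max(0, 0.63) = 0.63
(~((((B -> B) & (C -> A)) | B) -> (A -> ((~C & B) | B))) -> (~(~C -> (B -> ~A)) | (B & ((~B & A) -> A)))): 0 ≤ 0.63, so result = 1

1.00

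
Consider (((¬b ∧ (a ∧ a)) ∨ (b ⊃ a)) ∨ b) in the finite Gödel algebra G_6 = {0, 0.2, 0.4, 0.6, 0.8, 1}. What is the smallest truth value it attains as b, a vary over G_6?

The minimum is attained at b = 0.2, a = 0:
  ¬b: Gödel ¬ of 0.2 = 0 (operand ≠ 0)
  (a ∧ a) = min(0, 0) = 0
  (¬b ∧ (a ∧ a)) = min(0, 0) = 0
  (b ⊃ a): 0.2 > 0, so result = 0
  ((¬b ∧ (a ∧ a)) ∨ (b ⊃ a)) = max(0, 0) = 0
  (((¬b ∧ (a ∧ a)) ∨ (b ⊃ a)) ∨ b) = max(0, 0.2) = 0.2
Checking all 36 assignments confirms none give a value below 0.20.

0.20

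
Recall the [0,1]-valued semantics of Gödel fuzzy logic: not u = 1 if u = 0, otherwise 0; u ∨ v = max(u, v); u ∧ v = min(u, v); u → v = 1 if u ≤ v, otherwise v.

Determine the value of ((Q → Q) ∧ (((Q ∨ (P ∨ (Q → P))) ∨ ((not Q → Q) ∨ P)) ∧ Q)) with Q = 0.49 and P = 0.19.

0.49

(Q → Q): 0.49 ≤ 0.49, so result = 1
(Q → P): 0.49 > 0.19, so result = 0.19
(P ∨ (Q → P)) = max(0.19, 0.19) = 0.19
(Q ∨ (P ∨ (Q → P))) = max(0.49, 0.19) = 0.49
not Q: Gödel ¬ of 0.49 = 0 (operand ≠ 0)
(not Q → Q): 0 ≤ 0.49, so result = 1
((not Q → Q) ∨ P) = max(1, 0.19) = 1
((Q ∨ (P ∨ (Q → P))) ∨ ((not Q → Q) ∨ P)) = max(0.49, 1) = 1
(((Q ∨ (P ∨ (Q → P))) ∨ ((not Q → Q) ∨ P)) ∧ Q) = min(1, 0.49) = 0.49
((Q → Q) ∧ (((Q ∨ (P ∨ (Q → P))) ∨ ((not Q → Q) ∨ P)) ∧ Q)) = min(1, 0.49) = 0.49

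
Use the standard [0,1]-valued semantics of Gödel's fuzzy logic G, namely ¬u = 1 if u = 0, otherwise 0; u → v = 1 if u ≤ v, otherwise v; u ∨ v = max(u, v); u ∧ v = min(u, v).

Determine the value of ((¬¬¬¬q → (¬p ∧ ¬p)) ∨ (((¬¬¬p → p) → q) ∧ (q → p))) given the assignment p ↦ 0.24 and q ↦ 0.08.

0.08

¬q: Gödel ¬ of 0.08 = 0 (operand ≠ 0)
¬¬q: Gödel ¬ of 0 = 1 (operand is 0)
¬¬¬q: Gödel ¬ of 1 = 0 (operand ≠ 0)
¬¬¬¬q: Gödel ¬ of 0 = 1 (operand is 0)
¬p: Gödel ¬ of 0.24 = 0 (operand ≠ 0)
¬p: Gödel ¬ of 0.24 = 0 (operand ≠ 0)
(¬p ∧ ¬p) = min(0, 0) = 0
(¬¬¬¬q → (¬p ∧ ¬p)): 1 > 0, so result = 0
¬p: Gödel ¬ of 0.24 = 0 (operand ≠ 0)
¬¬p: Gödel ¬ of 0 = 1 (operand is 0)
¬¬¬p: Gödel ¬ of 1 = 0 (operand ≠ 0)
(¬¬¬p → p): 0 ≤ 0.24, so result = 1
((¬¬¬p → p) → q): 1 > 0.08, so result = 0.08
(q → p): 0.08 ≤ 0.24, so result = 1
(((¬¬¬p → p) → q) ∧ (q → p)) = min(0.08, 1) = 0.08
((¬¬¬¬q → (¬p ∧ ¬p)) ∨ (((¬¬¬p → p) → q) ∧ (q → p))) = max(0, 0.08) = 0.08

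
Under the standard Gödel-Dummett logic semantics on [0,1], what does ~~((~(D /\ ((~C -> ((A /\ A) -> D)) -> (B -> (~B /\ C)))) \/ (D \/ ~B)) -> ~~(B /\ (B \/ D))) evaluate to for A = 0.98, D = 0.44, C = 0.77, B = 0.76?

~C: Gödel ¬ of 0.77 = 0 (operand ≠ 0)
(A /\ A) = min(0.98, 0.98) = 0.98
((A /\ A) -> D): 0.98 > 0.44, so result = 0.44
(~C -> ((A /\ A) -> D)): 0 ≤ 0.44, so result = 1
~B: Gödel ¬ of 0.76 = 0 (operand ≠ 0)
(~B /\ C) = min(0, 0.77) = 0
(B -> (~B /\ C)): 0.76 > 0, so result = 0
((~C -> ((A /\ A) -> D)) -> (B -> (~B /\ C))): 1 > 0, so result = 0
(D /\ ((~C -> ((A /\ A) -> D)) -> (B -> (~B /\ C)))) = min(0.44, 0) = 0
~(D /\ ((~C -> ((A /\ A) -> D)) -> (B -> (~B /\ C)))): Gödel ¬ of 0 = 1 (operand is 0)
~B: Gödel ¬ of 0.76 = 0 (operand ≠ 0)
(D \/ ~B) = max(0.44, 0) = 0.44
(~(D /\ ((~C -> ((A /\ A) -> D)) -> (B -> (~B /\ C)))) \/ (D \/ ~B)) = max(1, 0.44) = 1
(B \/ D) = max(0.76, 0.44) = 0.76
(B /\ (B \/ D)) = min(0.76, 0.76) = 0.76
~(B /\ (B \/ D)): Gödel ¬ of 0.76 = 0 (operand ≠ 0)
~~(B /\ (B \/ D)): Gödel ¬ of 0 = 1 (operand is 0)
((~(D /\ ((~C -> ((A /\ A) -> D)) -> (B -> (~B /\ C)))) \/ (D \/ ~B)) -> ~~(B /\ (B \/ D))): 1 ≤ 1, so result = 1
~((~(D /\ ((~C -> ((A /\ A) -> D)) -> (B -> (~B /\ C)))) \/ (D \/ ~B)) -> ~~(B /\ (B \/ D))): Gödel ¬ of 1 = 0 (operand ≠ 0)
~~((~(D /\ ((~C -> ((A /\ A) -> D)) -> (B -> (~B /\ C)))) \/ (D \/ ~B)) -> ~~(B /\ (B \/ D))): Gödel ¬ of 0 = 1 (operand is 0)

1.00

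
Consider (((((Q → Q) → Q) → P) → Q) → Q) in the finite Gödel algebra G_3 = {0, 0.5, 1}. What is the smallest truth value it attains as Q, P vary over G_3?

The minimum is attained at Q = 0.5, P = 0:
  (Q → Q): 0.5 ≤ 0.5, so result = 1
  ((Q → Q) → Q): 1 > 0.5, so result = 0.5
  (((Q → Q) → Q) → P): 0.5 > 0, so result = 0
  ((((Q → Q) → Q) → P) → Q): 0 ≤ 0.5, so result = 1
  (((((Q → Q) → Q) → P) → Q) → Q): 1 > 0.5, so result = 0.5
Checking all 9 assignments confirms none give a value below 0.50.

0.50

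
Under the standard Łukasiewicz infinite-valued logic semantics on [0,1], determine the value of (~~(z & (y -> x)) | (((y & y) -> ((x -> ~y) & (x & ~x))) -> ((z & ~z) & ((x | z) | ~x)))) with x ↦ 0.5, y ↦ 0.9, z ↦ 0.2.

0.60

(y -> x): min(1, 1 − 0.9 + 0.5) = 0.6
(z & (y -> x)) = min(0.2, 0.6) = 0.2
~(z & (y -> x)): Łukasiewicz ¬ gives 1 − 0.2 = 0.8
~~(z & (y -> x)): Łukasiewicz ¬ gives 1 − 0.8 = 0.2
(y & y) = min(0.9, 0.9) = 0.9
~y: Łukasiewicz ¬ gives 1 − 0.9 = 0.1
(x -> ~y): min(1, 1 − 0.5 + 0.1) = 0.6
~x: Łukasiewicz ¬ gives 1 − 0.5 = 0.5
(x & ~x) = min(0.5, 0.5) = 0.5
((x -> ~y) & (x & ~x)) = min(0.6, 0.5) = 0.5
((y & y) -> ((x -> ~y) & (x & ~x))): min(1, 1 − 0.9 + 0.5) = 0.6
~z: Łukasiewicz ¬ gives 1 − 0.2 = 0.8
(z & ~z) = min(0.2, 0.8) = 0.2
(x | z) = max(0.5, 0.2) = 0.5
~x: Łukasiewicz ¬ gives 1 − 0.5 = 0.5
((x | z) | ~x) = max(0.5, 0.5) = 0.5
((z & ~z) & ((x | z) | ~x)) = min(0.2, 0.5) = 0.2
(((y & y) -> ((x -> ~y) & (x & ~x))) -> ((z & ~z) & ((x | z) | ~x))): min(1, 1 − 0.6 + 0.2) = 0.6
(~~(z & (y -> x)) | (((y & y) -> ((x -> ~y) & (x & ~x))) -> ((z & ~z) & ((x | z) | ~x)))) = max(0.2, 0.6) = 0.6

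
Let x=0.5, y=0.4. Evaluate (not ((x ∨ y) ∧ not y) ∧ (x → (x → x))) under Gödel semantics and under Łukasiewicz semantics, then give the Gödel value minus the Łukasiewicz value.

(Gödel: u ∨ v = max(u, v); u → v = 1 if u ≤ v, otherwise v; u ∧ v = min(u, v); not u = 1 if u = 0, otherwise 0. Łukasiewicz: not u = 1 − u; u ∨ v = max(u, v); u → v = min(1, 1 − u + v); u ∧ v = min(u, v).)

0.50

Gödel evaluation:
  (x ∨ y) = max(0.5, 0.4) = 0.5
  not y: Gödel ¬ of 0.4 = 0 (operand ≠ 0)
  ((x ∨ y) ∧ not y) = min(0.5, 0) = 0
  not ((x ∨ y) ∧ not y): Gödel ¬ of 0 = 1 (operand is 0)
  (x → x): 0.5 ≤ 0.5, so result = 1
  (x → (x → x)): 0.5 ≤ 1, so result = 1
  (not ((x ∨ y) ∧ not y) ∧ (x → (x → x))) = min(1, 1) = 1
  Gödel value = 1
Łukasiewicz evaluation:
  (x ∨ y) = max(0.5, 0.4) = 0.5
  not y: Łukasiewicz ¬ gives 1 − 0.4 = 0.6
  ((x ∨ y) ∧ not y) = min(0.5, 0.6) = 0.5
  not ((x ∨ y) ∧ not y): Łukasiewicz ¬ gives 1 − 0.5 = 0.5
  (x → x): min(1, 1 − 0.5 + 0.5) = 1
  (x → (x → x)): min(1, 1 − 0.5 + 1) = 1
  (not ((x ∨ y) ∧ not y) ∧ (x → (x → x))) = min(0.5, 1) = 0.5
  Łukasiewicz value = 0.5
Difference: 1 − 0.5 = 0.50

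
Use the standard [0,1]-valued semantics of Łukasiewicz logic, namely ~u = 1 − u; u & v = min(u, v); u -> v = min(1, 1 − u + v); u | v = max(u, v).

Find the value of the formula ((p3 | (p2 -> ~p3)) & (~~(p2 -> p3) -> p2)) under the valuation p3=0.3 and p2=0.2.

0.20

~p3: Łukasiewicz ¬ gives 1 − 0.3 = 0.7
(p2 -> ~p3): min(1, 1 − 0.2 + 0.7) = 1
(p3 | (p2 -> ~p3)) = max(0.3, 1) = 1
(p2 -> p3): min(1, 1 − 0.2 + 0.3) = 1
~(p2 -> p3): Łukasiewicz ¬ gives 1 − 1 = 0
~~(p2 -> p3): Łukasiewicz ¬ gives 1 − 0 = 1
(~~(p2 -> p3) -> p2): min(1, 1 − 1 + 0.2) = 0.2
((p3 | (p2 -> ~p3)) & (~~(p2 -> p3) -> p2)) = min(1, 0.2) = 0.2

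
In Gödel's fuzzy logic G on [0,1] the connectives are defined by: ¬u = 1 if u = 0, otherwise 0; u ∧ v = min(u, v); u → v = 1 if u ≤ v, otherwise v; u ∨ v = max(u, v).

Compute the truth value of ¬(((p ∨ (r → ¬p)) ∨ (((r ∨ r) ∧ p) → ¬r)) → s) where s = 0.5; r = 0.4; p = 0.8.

0.00

¬p: Gödel ¬ of 0.8 = 0 (operand ≠ 0)
(r → ¬p): 0.4 > 0, so result = 0
(p ∨ (r → ¬p)) = max(0.8, 0) = 0.8
(r ∨ r) = max(0.4, 0.4) = 0.4
((r ∨ r) ∧ p) = min(0.4, 0.8) = 0.4
¬r: Gödel ¬ of 0.4 = 0 (operand ≠ 0)
(((r ∨ r) ∧ p) → ¬r): 0.4 > 0, so result = 0
((p ∨ (r → ¬p)) ∨ (((r ∨ r) ∧ p) → ¬r)) = max(0.8, 0) = 0.8
(((p ∨ (r → ¬p)) ∨ (((r ∨ r) ∧ p) → ¬r)) → s): 0.8 > 0.5, so result = 0.5
¬(((p ∨ (r → ¬p)) ∨ (((r ∨ r) ∧ p) → ¬r)) → s): Gödel ¬ of 0.5 = 0 (operand ≠ 0)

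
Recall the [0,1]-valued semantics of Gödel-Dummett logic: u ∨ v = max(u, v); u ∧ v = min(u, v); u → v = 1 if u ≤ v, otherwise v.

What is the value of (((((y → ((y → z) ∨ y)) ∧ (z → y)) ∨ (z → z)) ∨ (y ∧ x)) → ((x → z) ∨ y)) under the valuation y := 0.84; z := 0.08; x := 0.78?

(y → z): 0.84 > 0.08, so result = 0.08
((y → z) ∨ y) = max(0.08, 0.84) = 0.84
(y → ((y → z) ∨ y)): 0.84 ≤ 0.84, so result = 1
(z → y): 0.08 ≤ 0.84, so result = 1
((y → ((y → z) ∨ y)) ∧ (z → y)) = min(1, 1) = 1
(z → z): 0.08 ≤ 0.08, so result = 1
(((y → ((y → z) ∨ y)) ∧ (z → y)) ∨ (z → z)) = max(1, 1) = 1
(y ∧ x) = min(0.84, 0.78) = 0.78
((((y → ((y → z) ∨ y)) ∧ (z → y)) ∨ (z → z)) ∨ (y ∧ x)) = max(1, 0.78) = 1
(x → z): 0.78 > 0.08, so result = 0.08
((x → z) ∨ y) = max(0.08, 0.84) = 0.84
(((((y → ((y → z) ∨ y)) ∧ (z → y)) ∨ (z → z)) ∨ (y ∧ x)) → ((x → z) ∨ y)): 1 > 0.84, so result = 0.84

0.84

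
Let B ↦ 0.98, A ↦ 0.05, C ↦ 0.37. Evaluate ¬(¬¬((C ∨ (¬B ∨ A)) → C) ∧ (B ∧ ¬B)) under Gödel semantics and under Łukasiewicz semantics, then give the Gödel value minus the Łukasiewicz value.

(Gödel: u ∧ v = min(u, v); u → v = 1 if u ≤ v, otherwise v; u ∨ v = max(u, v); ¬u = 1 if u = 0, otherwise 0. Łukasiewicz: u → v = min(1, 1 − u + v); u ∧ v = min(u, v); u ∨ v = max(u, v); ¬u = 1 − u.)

Gödel evaluation:
  ¬B: Gödel ¬ of 0.98 = 0 (operand ≠ 0)
  (¬B ∨ A) = max(0, 0.05) = 0.05
  (C ∨ (¬B ∨ A)) = max(0.37, 0.05) = 0.37
  ((C ∨ (¬B ∨ A)) → C): 0.37 ≤ 0.37, so result = 1
  ¬((C ∨ (¬B ∨ A)) → C): Gödel ¬ of 1 = 0 (operand ≠ 0)
  ¬¬((C ∨ (¬B ∨ A)) → C): Gödel ¬ of 0 = 1 (operand is 0)
  ¬B: Gödel ¬ of 0.98 = 0 (operand ≠ 0)
  (B ∧ ¬B) = min(0.98, 0) = 0
  (¬¬((C ∨ (¬B ∨ A)) → C) ∧ (B ∧ ¬B)) = min(1, 0) = 0
  ¬(¬¬((C ∨ (¬B ∨ A)) → C) ∧ (B ∧ ¬B)): Gödel ¬ of 0 = 1 (operand is 0)
  Gödel value = 1
Łukasiewicz evaluation:
  ¬B: Łukasiewicz ¬ gives 1 − 0.98 = 0.02
  (¬B ∨ A) = max(0.02, 0.05) = 0.05
  (C ∨ (¬B ∨ A)) = max(0.37, 0.05) = 0.37
  ((C ∨ (¬B ∨ A)) → C): min(1, 1 − 0.37 + 0.37) = 1
  ¬((C ∨ (¬B ∨ A)) → C): Łukasiewicz ¬ gives 1 − 1 = 0
  ¬¬((C ∨ (¬B ∨ A)) → C): Łukasiewicz ¬ gives 1 − 0 = 1
  ¬B: Łukasiewicz ¬ gives 1 − 0.98 = 0.02
  (B ∧ ¬B) = min(0.98, 0.02) = 0.02
  (¬¬((C ∨ (¬B ∨ A)) → C) ∧ (B ∧ ¬B)) = min(1, 0.02) = 0.02
  ¬(¬¬((C ∨ (¬B ∨ A)) → C) ∧ (B ∧ ¬B)): Łukasiewicz ¬ gives 1 − 0.02 = 0.98
  Łukasiewicz value = 0.98
Difference: 1 − 0.98 = 0.02

0.02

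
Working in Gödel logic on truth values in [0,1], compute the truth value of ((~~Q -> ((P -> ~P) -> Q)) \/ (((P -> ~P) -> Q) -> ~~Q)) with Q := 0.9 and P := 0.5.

1.00

~Q: Gödel ¬ of 0.9 = 0 (operand ≠ 0)
~~Q: Gödel ¬ of 0 = 1 (operand is 0)
~P: Gödel ¬ of 0.5 = 0 (operand ≠ 0)
(P -> ~P): 0.5 > 0, so result = 0
((P -> ~P) -> Q): 0 ≤ 0.9, so result = 1
(~~Q -> ((P -> ~P) -> Q)): 1 ≤ 1, so result = 1
~P: Gödel ¬ of 0.5 = 0 (operand ≠ 0)
(P -> ~P): 0.5 > 0, so result = 0
((P -> ~P) -> Q): 0 ≤ 0.9, so result = 1
~Q: Gödel ¬ of 0.9 = 0 (operand ≠ 0)
~~Q: Gödel ¬ of 0 = 1 (operand is 0)
(((P -> ~P) -> Q) -> ~~Q): 1 ≤ 1, so result = 1
((~~Q -> ((P -> ~P) -> Q)) \/ (((P -> ~P) -> Q) -> ~~Q)) = max(1, 1) = 1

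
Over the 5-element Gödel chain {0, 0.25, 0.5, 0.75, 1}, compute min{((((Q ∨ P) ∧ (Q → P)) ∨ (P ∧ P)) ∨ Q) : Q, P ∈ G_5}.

The minimum is attained at Q = 0, P = 0:
  (Q ∨ P) = max(0, 0) = 0
  (Q → P): 0 ≤ 0, so result = 1
  ((Q ∨ P) ∧ (Q → P)) = min(0, 1) = 0
  (P ∧ P) = min(0, 0) = 0
  (((Q ∨ P) ∧ (Q → P)) ∨ (P ∧ P)) = max(0, 0) = 0
  ((((Q ∨ P) ∧ (Q → P)) ∨ (P ∧ P)) ∨ Q) = max(0, 0) = 0
Checking all 25 assignments confirms none give a value below 0.00.

0.00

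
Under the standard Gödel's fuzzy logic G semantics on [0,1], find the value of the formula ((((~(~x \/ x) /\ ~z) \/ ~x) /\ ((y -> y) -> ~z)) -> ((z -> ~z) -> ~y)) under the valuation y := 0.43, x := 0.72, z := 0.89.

~x: Gödel ¬ of 0.72 = 0 (operand ≠ 0)
(~x \/ x) = max(0, 0.72) = 0.72
~(~x \/ x): Gödel ¬ of 0.72 = 0 (operand ≠ 0)
~z: Gödel ¬ of 0.89 = 0 (operand ≠ 0)
(~(~x \/ x) /\ ~z) = min(0, 0) = 0
~x: Gödel ¬ of 0.72 = 0 (operand ≠ 0)
((~(~x \/ x) /\ ~z) \/ ~x) = max(0, 0) = 0
(y -> y): 0.43 ≤ 0.43, so result = 1
~z: Gödel ¬ of 0.89 = 0 (operand ≠ 0)
((y -> y) -> ~z): 1 > 0, so result = 0
(((~(~x \/ x) /\ ~z) \/ ~x) /\ ((y -> y) -> ~z)) = min(0, 0) = 0
~z: Gödel ¬ of 0.89 = 0 (operand ≠ 0)
(z -> ~z): 0.89 > 0, so result = 0
~y: Gödel ¬ of 0.43 = 0 (operand ≠ 0)
((z -> ~z) -> ~y): 0 ≤ 0, so result = 1
((((~(~x \/ x) /\ ~z) \/ ~x) /\ ((y -> y) -> ~z)) -> ((z -> ~z) -> ~y)): 0 ≤ 1, so result = 1

1.00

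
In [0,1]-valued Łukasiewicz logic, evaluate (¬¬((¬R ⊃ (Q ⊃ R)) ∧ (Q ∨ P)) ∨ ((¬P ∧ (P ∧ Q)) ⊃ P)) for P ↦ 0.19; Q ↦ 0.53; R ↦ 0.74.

¬R: Łukasiewicz ¬ gives 1 − 0.74 = 0.26
(Q ⊃ R): min(1, 1 − 0.53 + 0.74) = 1
(¬R ⊃ (Q ⊃ R)): min(1, 1 − 0.26 + 1) = 1
(Q ∨ P) = max(0.53, 0.19) = 0.53
((¬R ⊃ (Q ⊃ R)) ∧ (Q ∨ P)) = min(1, 0.53) = 0.53
¬((¬R ⊃ (Q ⊃ R)) ∧ (Q ∨ P)): Łukasiewicz ¬ gives 1 − 0.53 = 0.47
¬¬((¬R ⊃ (Q ⊃ R)) ∧ (Q ∨ P)): Łukasiewicz ¬ gives 1 − 0.47 = 0.53
¬P: Łukasiewicz ¬ gives 1 − 0.19 = 0.81
(P ∧ Q) = min(0.19, 0.53) = 0.19
(¬P ∧ (P ∧ Q)) = min(0.81, 0.19) = 0.19
((¬P ∧ (P ∧ Q)) ⊃ P): min(1, 1 − 0.19 + 0.19) = 1
(¬¬((¬R ⊃ (Q ⊃ R)) ∧ (Q ∨ P)) ∨ ((¬P ∧ (P ∧ Q)) ⊃ P)) = max(0.53, 1) = 1

1.00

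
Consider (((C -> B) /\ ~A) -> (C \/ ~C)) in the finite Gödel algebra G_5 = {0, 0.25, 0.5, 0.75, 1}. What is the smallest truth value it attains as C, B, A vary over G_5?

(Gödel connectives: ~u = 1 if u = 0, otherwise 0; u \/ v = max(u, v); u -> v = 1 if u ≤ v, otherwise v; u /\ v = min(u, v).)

The minimum is attained at C = 0.25, B = 0.25, A = 0:
  (C -> B): 0.25 ≤ 0.25, so result = 1
  ~A: Gödel ¬ of 0 = 1 (operand is 0)
  ((C -> B) /\ ~A) = min(1, 1) = 1
  ~C: Gödel ¬ of 0.25 = 0 (operand ≠ 0)
  (C \/ ~C) = max(0.25, 0) = 0.25
  (((C -> B) /\ ~A) -> (C \/ ~C)): 1 > 0.25, so result = 0.25
Checking all 125 assignments confirms none give a value below 0.25.

0.25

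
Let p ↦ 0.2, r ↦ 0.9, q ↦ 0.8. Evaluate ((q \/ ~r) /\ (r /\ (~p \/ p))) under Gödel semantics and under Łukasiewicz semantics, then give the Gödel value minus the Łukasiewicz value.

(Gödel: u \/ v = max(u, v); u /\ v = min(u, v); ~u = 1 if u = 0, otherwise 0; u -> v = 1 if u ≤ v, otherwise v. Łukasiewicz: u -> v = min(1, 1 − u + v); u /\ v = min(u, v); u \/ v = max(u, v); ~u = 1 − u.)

Gödel evaluation:
  ~r: Gödel ¬ of 0.9 = 0 (operand ≠ 0)
  (q \/ ~r) = max(0.8, 0) = 0.8
  ~p: Gödel ¬ of 0.2 = 0 (operand ≠ 0)
  (~p \/ p) = max(0, 0.2) = 0.2
  (r /\ (~p \/ p)) = min(0.9, 0.2) = 0.2
  ((q \/ ~r) /\ (r /\ (~p \/ p))) = min(0.8, 0.2) = 0.2
  Gödel value = 0.2
Łukasiewicz evaluation:
  ~r: Łukasiewicz ¬ gives 1 − 0.9 = 0.1
  (q \/ ~r) = max(0.8, 0.1) = 0.8
  ~p: Łukasiewicz ¬ gives 1 − 0.2 = 0.8
  (~p \/ p) = max(0.8, 0.2) = 0.8
  (r /\ (~p \/ p)) = min(0.9, 0.8) = 0.8
  ((q \/ ~r) /\ (r /\ (~p \/ p))) = min(0.8, 0.8) = 0.8
  Łukasiewicz value = 0.8
Difference: 0.2 − 0.8 = -0.60

-0.60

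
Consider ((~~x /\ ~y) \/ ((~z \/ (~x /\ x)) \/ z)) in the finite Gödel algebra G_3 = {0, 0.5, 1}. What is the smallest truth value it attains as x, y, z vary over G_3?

0.50

The minimum is attained at x = 0, y = 0, z = 0.5:
  ~x: Gödel ¬ of 0 = 1 (operand is 0)
  ~~x: Gödel ¬ of 1 = 0 (operand ≠ 0)
  ~y: Gödel ¬ of 0 = 1 (operand is 0)
  (~~x /\ ~y) = min(0, 1) = 0
  ~z: Gödel ¬ of 0.5 = 0 (operand ≠ 0)
  ~x: Gödel ¬ of 0 = 1 (operand is 0)
  (~x /\ x) = min(1, 0) = 0
  (~z \/ (~x /\ x)) = max(0, 0) = 0
  ((~z \/ (~x /\ x)) \/ z) = max(0, 0.5) = 0.5
  ((~~x /\ ~y) \/ ((~z \/ (~x /\ x)) \/ z)) = max(0, 0.5) = 0.5
Checking all 27 assignments confirms none give a value below 0.50.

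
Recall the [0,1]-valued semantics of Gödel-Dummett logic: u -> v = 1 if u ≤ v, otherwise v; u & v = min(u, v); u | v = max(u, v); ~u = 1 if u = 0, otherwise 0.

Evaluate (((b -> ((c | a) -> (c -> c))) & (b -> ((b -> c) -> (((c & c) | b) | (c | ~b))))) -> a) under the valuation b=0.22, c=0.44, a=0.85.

(c | a) = max(0.44, 0.85) = 0.85
(c -> c): 0.44 ≤ 0.44, so result = 1
((c | a) -> (c -> c)): 0.85 ≤ 1, so result = 1
(b -> ((c | a) -> (c -> c))): 0.22 ≤ 1, so result = 1
(b -> c): 0.22 ≤ 0.44, so result = 1
(c & c) = min(0.44, 0.44) = 0.44
((c & c) | b) = max(0.44, 0.22) = 0.44
~b: Gödel ¬ of 0.22 = 0 (operand ≠ 0)
(c | ~b) = max(0.44, 0) = 0.44
(((c & c) | b) | (c | ~b)) = max(0.44, 0.44) = 0.44
((b -> c) -> (((c & c) | b) | (c | ~b))): 1 > 0.44, so result = 0.44
(b -> ((b -> c) -> (((c & c) | b) | (c | ~b)))): 0.22 ≤ 0.44, so result = 1
((b -> ((c | a) -> (c -> c))) & (b -> ((b -> c) -> (((c & c) | b) | (c | ~b))))) = min(1, 1) = 1
(((b -> ((c | a) -> (c -> c))) & (b -> ((b -> c) -> (((c & c) | b) | (c | ~b))))) -> a): 1 > 0.85, so result = 0.85

0.85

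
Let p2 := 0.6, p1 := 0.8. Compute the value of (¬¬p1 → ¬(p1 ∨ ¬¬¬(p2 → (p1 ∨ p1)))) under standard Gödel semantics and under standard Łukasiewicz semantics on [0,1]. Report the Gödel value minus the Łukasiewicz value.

-0.40

Gödel evaluation:
  ¬p1: Gödel ¬ of 0.8 = 0 (operand ≠ 0)
  ¬¬p1: Gödel ¬ of 0 = 1 (operand is 0)
  (p1 ∨ p1) = max(0.8, 0.8) = 0.8
  (p2 → (p1 ∨ p1)): 0.6 ≤ 0.8, so result = 1
  ¬(p2 → (p1 ∨ p1)): Gödel ¬ of 1 = 0 (operand ≠ 0)
  ¬¬(p2 → (p1 ∨ p1)): Gödel ¬ of 0 = 1 (operand is 0)
  ¬¬¬(p2 → (p1 ∨ p1)): Gödel ¬ of 1 = 0 (operand ≠ 0)
  (p1 ∨ ¬¬¬(p2 → (p1 ∨ p1))) = max(0.8, 0) = 0.8
  ¬(p1 ∨ ¬¬¬(p2 → (p1 ∨ p1))): Gödel ¬ of 0.8 = 0 (operand ≠ 0)
  (¬¬p1 → ¬(p1 ∨ ¬¬¬(p2 → (p1 ∨ p1)))): 1 > 0, so result = 0
  Gödel value = 0
Łukasiewicz evaluation:
  ¬p1: Łukasiewicz ¬ gives 1 − 0.8 = 0.2
  ¬¬p1: Łukasiewicz ¬ gives 1 − 0.2 = 0.8
  (p1 ∨ p1) = max(0.8, 0.8) = 0.8
  (p2 → (p1 ∨ p1)): min(1, 1 − 0.6 + 0.8) = 1
  ¬(p2 → (p1 ∨ p1)): Łukasiewicz ¬ gives 1 − 1 = 0
  ¬¬(p2 → (p1 ∨ p1)): Łukasiewicz ¬ gives 1 − 0 = 1
  ¬¬¬(p2 → (p1 ∨ p1)): Łukasiewicz ¬ gives 1 − 1 = 0
  (p1 ∨ ¬¬¬(p2 → (p1 ∨ p1))) = max(0.8, 0) = 0.8
  ¬(p1 ∨ ¬¬¬(p2 → (p1 ∨ p1))): Łukasiewicz ¬ gives 1 − 0.8 = 0.2
  (¬¬p1 → ¬(p1 ∨ ¬¬¬(p2 → (p1 ∨ p1)))): min(1, 1 − 0.8 + 0.2) = 0.4
  Łukasiewicz value = 0.4
Difference: 0 − 0.4 = -0.40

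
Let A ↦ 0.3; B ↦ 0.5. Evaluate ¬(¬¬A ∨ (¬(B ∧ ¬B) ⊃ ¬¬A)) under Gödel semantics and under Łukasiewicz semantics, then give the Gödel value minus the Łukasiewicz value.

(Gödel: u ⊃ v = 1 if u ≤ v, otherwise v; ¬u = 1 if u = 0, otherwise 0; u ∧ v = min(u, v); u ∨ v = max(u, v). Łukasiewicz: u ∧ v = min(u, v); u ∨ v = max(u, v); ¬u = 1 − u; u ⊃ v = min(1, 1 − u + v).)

Gödel evaluation:
  ¬A: Gödel ¬ of 0.3 = 0 (operand ≠ 0)
  ¬¬A: Gödel ¬ of 0 = 1 (operand is 0)
  ¬B: Gödel ¬ of 0.5 = 0 (operand ≠ 0)
  (B ∧ ¬B) = min(0.5, 0) = 0
  ¬(B ∧ ¬B): Gödel ¬ of 0 = 1 (operand is 0)
  ¬A: Gödel ¬ of 0.3 = 0 (operand ≠ 0)
  ¬¬A: Gödel ¬ of 0 = 1 (operand is 0)
  (¬(B ∧ ¬B) ⊃ ¬¬A): 1 ≤ 1, so result = 1
  (¬¬A ∨ (¬(B ∧ ¬B) ⊃ ¬¬A)) = max(1, 1) = 1
  ¬(¬¬A ∨ (¬(B ∧ ¬B) ⊃ ¬¬A)): Gödel ¬ of 1 = 0 (operand ≠ 0)
  Gödel value = 0
Łukasiewicz evaluation:
  ¬A: Łukasiewicz ¬ gives 1 − 0.3 = 0.7
  ¬¬A: Łukasiewicz ¬ gives 1 − 0.7 = 0.3
  ¬B: Łukasiewicz ¬ gives 1 − 0.5 = 0.5
  (B ∧ ¬B) = min(0.5, 0.5) = 0.5
  ¬(B ∧ ¬B): Łukasiewicz ¬ gives 1 − 0.5 = 0.5
  ¬A: Łukasiewicz ¬ gives 1 − 0.3 = 0.7
  ¬¬A: Łukasiewicz ¬ gives 1 − 0.7 = 0.3
  (¬(B ∧ ¬B) ⊃ ¬¬A): min(1, 1 − 0.5 + 0.3) = 0.8
  (¬¬A ∨ (¬(B ∧ ¬B) ⊃ ¬¬A)) = max(0.3, 0.8) = 0.8
  ¬(¬¬A ∨ (¬(B ∧ ¬B) ⊃ ¬¬A)): Łukasiewicz ¬ gives 1 − 0.8 = 0.2
  Łukasiewicz value = 0.2
Difference: 0 − 0.2 = -0.20

-0.20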